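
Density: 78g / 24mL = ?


ρ = mass/volume
= 78/24
= 3.25 g/mL

3.25 g/mL


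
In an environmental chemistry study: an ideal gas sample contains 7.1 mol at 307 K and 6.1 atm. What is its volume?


PV = nRT  (R = 0.08206 L·atm/(mol·K))
V = nRT/P = 7.1×0.08206×307/6.1
= 29.322 L

29.322 L


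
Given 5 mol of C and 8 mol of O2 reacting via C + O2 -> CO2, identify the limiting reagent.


Mole ratio available / coefficient:
  C: 5/1 = 5.000
  O2: 8/1 = 8.000
Smaller ratio is limiting.

C


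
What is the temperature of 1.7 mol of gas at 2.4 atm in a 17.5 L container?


PV = nRT  (R = 0.08206 L·atm/(mol·K))
T = PV/(nR) = 2.4×17.5/(1.7×0.08206)
= 42.00/0.139502
= 301.07 K

301.07 K


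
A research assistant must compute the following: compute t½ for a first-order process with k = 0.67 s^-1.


t½ = ln2/k = 0.693147/(0.67 s^-1)
= 1.035 s

1.035 s


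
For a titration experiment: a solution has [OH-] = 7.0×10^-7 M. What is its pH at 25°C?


pOH = -log10([OH-]) = -log10(7.0×10^-7)
= 7 - log10(7.0) = 6.15
pH = 14 - pOH = 14 - 6.15 = 7.85

7.85


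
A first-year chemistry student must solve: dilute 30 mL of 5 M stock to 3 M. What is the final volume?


C1V1 = C2V2
5 × 30 = 3 × V2
V2 = 150/3 = 50.0 mL

50.0 mL


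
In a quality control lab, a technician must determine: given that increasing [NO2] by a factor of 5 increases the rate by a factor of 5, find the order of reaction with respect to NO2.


rate ∝ [NO2]^n
5^n = 5 → n = 1
Order in NO2: 1

1


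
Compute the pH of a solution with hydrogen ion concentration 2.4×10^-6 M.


pH = -log10([H+]) = -log10(2.4×10^-6)
= 6 - log10(2.4)
= 6 - 0.38
= 5.62

5.62


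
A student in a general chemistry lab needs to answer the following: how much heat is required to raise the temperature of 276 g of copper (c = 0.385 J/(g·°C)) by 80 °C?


q = mcΔT = 276 × 0.385 × 80
= 8500.80 J

8500.80 J


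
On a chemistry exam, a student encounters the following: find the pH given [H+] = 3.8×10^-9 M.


pH = -log10([H+]) = -log10(3.8×10^-9)
= 9 - log10(3.8)
= 9 - 0.58
= 8.42

8.42


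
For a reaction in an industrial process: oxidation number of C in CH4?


x + 4(+1) = 0, so x = -4
Oxidation number: -4

-4


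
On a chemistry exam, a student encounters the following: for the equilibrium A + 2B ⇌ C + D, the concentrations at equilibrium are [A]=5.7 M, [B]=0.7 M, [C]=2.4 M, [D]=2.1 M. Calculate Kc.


Kc = [C][D]/([A][B]^2)
= (2.4^1 × 2.1^1)/(5.7^1 × 0.7^2)
= 5.04/2.793
= 1.805

1.805


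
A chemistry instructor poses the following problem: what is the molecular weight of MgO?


M(MgO) = 1×24.31 + 1×16.0
= 24.31 + 16.0
= 40.31 g/mol

40.31 g/mol


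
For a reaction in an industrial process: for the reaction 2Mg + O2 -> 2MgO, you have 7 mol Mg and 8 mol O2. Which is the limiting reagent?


Mole ratio available / coefficient:
  Mg: 7/2 = 3.500
  O2: 8/1 = 8.000
Smaller ratio is limiting.

Mg


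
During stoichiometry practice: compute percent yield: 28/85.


% yield = actual/theoretical × 100
= 28/85 × 100
= 32.94%

32.94%


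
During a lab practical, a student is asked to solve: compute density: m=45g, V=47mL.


ρ = mass/volume
= 45/47
= 0.957 g/mL

0.957 g/mL


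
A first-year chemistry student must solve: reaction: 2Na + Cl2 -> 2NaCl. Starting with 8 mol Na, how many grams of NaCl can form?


Mole ratio NaCl:Na = 2:2
n(NaCl) = 8 × 2/2 = 8.000 mol
mass = 8.000 × 58.44 = 467.52 g

467.52 g


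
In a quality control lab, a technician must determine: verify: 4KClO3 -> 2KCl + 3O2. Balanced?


Equation: 4KClO3 -> 2KCl + 3O2
Check atoms: Cl: 4≠2, K: 4≠2, O: 12≠6
Not balanced

No, not balanced


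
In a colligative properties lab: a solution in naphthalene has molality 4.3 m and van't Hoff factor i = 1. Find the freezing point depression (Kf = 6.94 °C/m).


ΔTf = Kf × m × i
= 6.94 × 4.3 × 1
= 29.842 °C

29.842 °C


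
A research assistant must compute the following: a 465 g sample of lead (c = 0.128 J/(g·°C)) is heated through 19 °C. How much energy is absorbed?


q = mcΔT = 465 × 0.128 × 19
= 1130.88 J

1130.88 J


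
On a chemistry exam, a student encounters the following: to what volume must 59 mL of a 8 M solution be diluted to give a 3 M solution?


C1V1 = C2V2
8 × 59 = 3 × V2
V2 = 472/3 = 157.33 mL

157.33 mL


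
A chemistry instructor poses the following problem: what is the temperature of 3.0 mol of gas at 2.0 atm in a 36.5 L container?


PV = nRT  (R = 0.08206 L·atm/(mol·K))
T = PV/(nR) = 2.0×36.5/(3.0×0.08206)
= 73.00/0.246180
= 296.53 K

296.53 K


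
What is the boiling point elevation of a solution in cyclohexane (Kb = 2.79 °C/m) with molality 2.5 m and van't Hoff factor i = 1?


ΔTb = Kb × m × i
= 2.79 × 2.5 × 1
= 6.975 °C

6.975 °C


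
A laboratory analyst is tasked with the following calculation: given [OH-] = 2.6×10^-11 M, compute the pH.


pOH = -log10([OH-]) = -log10(2.6×10^-11)
= 11 - log10(2.6) = 10.59
pH = 14 - pOH = 14 - 10.59 = 3.41

3.41


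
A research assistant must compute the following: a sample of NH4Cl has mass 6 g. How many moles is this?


M(NH4Cl) = 53.49 g/mol
n = mass/M = 6/53.49 = 0.1122 mol

0.1122 mol


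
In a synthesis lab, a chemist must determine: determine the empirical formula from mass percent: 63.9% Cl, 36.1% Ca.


Assume 100 g sample. Moles of each element:
  Cl: 63.9/35.45 = 1.803 mol
  Ca: 36.1/40.08 = 0.901 mol
Divide by smallest (0.901):
  Cl: 1.803/0.901 = 2.0
  Ca: 0.901/0.901 = 1.0
Empirical formula: CaCl2

CaCl2


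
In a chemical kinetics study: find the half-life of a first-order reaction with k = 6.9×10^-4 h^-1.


t½ = ln2/k = 0.693147/(6.9×10^-4 h^-1)
= 1005 h

1005 h


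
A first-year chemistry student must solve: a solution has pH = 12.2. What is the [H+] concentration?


[H+] = 10^(-pH) = 10^(-12.2)
= 6.31×10^-13 M

6.31×10^-13 M


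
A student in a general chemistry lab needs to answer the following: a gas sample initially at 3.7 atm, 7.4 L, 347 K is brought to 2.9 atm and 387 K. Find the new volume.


P1V1/T1 = P2V2/T2
V2 = P1V1T2/(T1P2)
= 3.7×7.4×387/(347×2.9)
= 10.53 L

10.53 L


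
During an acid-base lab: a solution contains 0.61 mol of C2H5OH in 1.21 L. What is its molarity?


M = n/V = 0.61/1.21 = 0.504 mol/L

0.504 M


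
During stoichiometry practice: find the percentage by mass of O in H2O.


M(H2O) = 2×1.008 + 1×16.0 = 18.016 g/mol
Mass of O = 1 × 16.0 = 16.00 g/mol
% O = 16.00/18.016 × 100 = 88.81%

88.81%


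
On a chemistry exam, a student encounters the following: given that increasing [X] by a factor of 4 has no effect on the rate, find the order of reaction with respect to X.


rate ∝ [X]^n
rate ∝ [X]^0
Order in X: 0

0


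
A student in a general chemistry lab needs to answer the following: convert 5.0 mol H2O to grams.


M(H2O) = 18.02 g/mol
mass = n × M = 5.0 × 18.02 = 90.10 g

90.10 g


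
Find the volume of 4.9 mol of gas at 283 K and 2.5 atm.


PV = nRT  (R = 0.08206 L·atm/(mol·K))
V = nRT/P = 4.9×0.08206×283/2.5
= 45.517 L

45.517 L


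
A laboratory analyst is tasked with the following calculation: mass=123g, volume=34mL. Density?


ρ = mass/volume
= 123/34
= 3.618 g/mL

3.618 g/mL


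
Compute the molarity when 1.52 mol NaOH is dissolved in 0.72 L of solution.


M = n/V = 1.52/0.72 = 2.111 mol/L

2.111 M


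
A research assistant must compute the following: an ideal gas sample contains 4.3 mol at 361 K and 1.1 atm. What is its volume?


PV = nRT  (R = 0.08206 L·atm/(mol·K))
V = nRT/P = 4.3×0.08206×361/1.1
= 115.802 L

115.802 L


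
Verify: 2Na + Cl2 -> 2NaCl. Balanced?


Equation: 2Na + Cl2 -> 2NaCl
Check atoms: Cl: 2=2, Na: 2=2
Balanced

Yes, balanced


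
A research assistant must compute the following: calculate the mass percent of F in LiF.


M(LiF) = 1×6.94 + 1×19.0 = 25.94 g/mol
Mass of F = 1 × 19.0 = 19.00 g/mol
% F = 19.00/25.94 × 100 = 73.25%

73.25%


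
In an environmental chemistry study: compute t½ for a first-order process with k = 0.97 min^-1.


t½ = ln2/k = 0.693147/(0.97 min^-1)
= 0.7146 min

0.7146 min


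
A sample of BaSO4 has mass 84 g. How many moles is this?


M(BaSO4) = 233.4 g/mol
n = mass/M = 84/233.4 = 0.3599 mol

0.3599 mol


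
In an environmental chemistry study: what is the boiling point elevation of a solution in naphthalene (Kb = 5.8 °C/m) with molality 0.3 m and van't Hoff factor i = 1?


ΔTb = Kb × m × i
= 5.8 × 0.3 × 1
= 1.74 °C

1.74 °C


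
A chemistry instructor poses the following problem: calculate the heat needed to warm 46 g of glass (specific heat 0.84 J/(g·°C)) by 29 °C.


q = mcΔT = 46 × 0.84 × 29
= 1120.56 J

1120.56 J


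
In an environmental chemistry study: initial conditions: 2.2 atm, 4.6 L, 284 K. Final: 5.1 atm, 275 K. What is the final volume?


P1V1/T1 = P2V2/T2
V2 = P1V1T2/(T1P2)
= 2.2×4.6×275/(284×5.1)
= 1.921 L

1.921 L


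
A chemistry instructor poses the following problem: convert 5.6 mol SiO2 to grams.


M(SiO2) = 60.09 g/mol
mass = n × M = 5.6 × 60.09 = 336.50 g

336.50 g


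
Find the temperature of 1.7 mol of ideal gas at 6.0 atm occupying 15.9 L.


PV = nRT  (R = 0.08206 L·atm/(mol·K))
T = PV/(nR) = 6.0×15.9/(1.7×0.08206)
= 95.40/0.139502
= 683.86 K

683.86 K


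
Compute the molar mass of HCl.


M(HCl) = 1×1.008 + 1×35.45
= 1.01 + 35.45
= 36.46 g/mol

36.46 g/mol


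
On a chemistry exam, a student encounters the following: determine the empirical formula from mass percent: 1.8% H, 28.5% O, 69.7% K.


Assume 100 g sample. Moles of each element:
  H: 1.8/1.008 = 1.786 mol
  O: 28.5/16.0 = 1.781 mol
  K: 69.7/39.1 = 1.783 mol
Divide by smallest (1.781):
  H: 1.786/1.781 = 1.0
  O: 1.781/1.781 = 1.0
  K: 1.783/1.781 = 1.0
Empirical formula: KOH

KOH


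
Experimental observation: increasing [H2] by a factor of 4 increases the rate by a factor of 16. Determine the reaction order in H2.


rate ∝ [H2]^n
4^n = 16 → n = 2
Order in H2: 2

2


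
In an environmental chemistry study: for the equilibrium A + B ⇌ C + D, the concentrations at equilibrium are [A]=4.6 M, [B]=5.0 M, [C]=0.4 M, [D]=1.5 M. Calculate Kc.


Kc = [C][D]/([A][B])
= (0.4^1 × 1.5^1)/(4.6^1 × 5.0^1)
= 0.6/23
= 0.02609

0.02609


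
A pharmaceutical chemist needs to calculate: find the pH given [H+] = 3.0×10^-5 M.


pH = -log10([H+]) = -log10(3.0×10^-5)
= 5 - log10(3.0)
= 5 - 0.48
= 4.52

4.52


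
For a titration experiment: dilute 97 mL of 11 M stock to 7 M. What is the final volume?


C1V1 = C2V2
11 × 97 = 7 × V2
V2 = 1067/7 = 152.43 mL

152.43 mL


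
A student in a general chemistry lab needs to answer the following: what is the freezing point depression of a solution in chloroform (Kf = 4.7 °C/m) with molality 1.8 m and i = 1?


ΔTf = Kf × m × i
= 4.7 × 1.8 × 1
= 8.46 °C

8.46 °C


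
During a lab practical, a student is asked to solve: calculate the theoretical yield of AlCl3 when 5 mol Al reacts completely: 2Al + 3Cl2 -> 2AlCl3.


Mole ratio AlCl3:Al = 2:2
n(AlCl3) = 5 × 2/2 = 5.000 mol
mass = 5.000 × 133.33 = 666.65 g

666.65 g


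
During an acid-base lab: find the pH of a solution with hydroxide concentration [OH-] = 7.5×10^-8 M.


pOH = -log10([OH-]) = -log10(7.5×10^-8)
= 8 - log10(7.5) = 7.12
pH = 14 - pOH = 14 - 7.12 = 6.88

6.88


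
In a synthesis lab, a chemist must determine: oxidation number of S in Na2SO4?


2(+1) + x + 4(-2) = 0, so x = +6
Oxidation number: +6

+6


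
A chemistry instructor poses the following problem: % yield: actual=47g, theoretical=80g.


% yield = actual/theoretical × 100
= 47/80 × 100
= 58.75%

58.75%


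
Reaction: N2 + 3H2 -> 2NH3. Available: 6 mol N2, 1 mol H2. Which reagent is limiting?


Mole ratio available / coefficient:
  N2: 6/1 = 6.000
  H2: 1/3 = 0.333
Smaller ratio is limiting.

H2


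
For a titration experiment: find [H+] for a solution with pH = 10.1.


[H+] = 10^(-pH) = 10^(-10.1)
= 7.94×10^-11 M

7.94×10^-11 M


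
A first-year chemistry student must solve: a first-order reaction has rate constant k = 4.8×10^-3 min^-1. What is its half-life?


t½ = ln2/k = 0.693147/(4.8×10^-3 min^-1)
= 144.4 min

144.4 min


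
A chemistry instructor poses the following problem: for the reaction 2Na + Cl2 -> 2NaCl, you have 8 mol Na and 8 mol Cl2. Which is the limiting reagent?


Mole ratio available / coefficient:
  Na: 8/2 = 4.000
  Cl2: 8/1 = 8.000
Smaller ratio is limiting.

Na


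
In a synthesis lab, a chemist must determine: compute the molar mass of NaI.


M(NaI) = 1×22.99 + 1×126.9
= 22.99 + 126.9
= 149.89 g/mol

149.89 g/mol


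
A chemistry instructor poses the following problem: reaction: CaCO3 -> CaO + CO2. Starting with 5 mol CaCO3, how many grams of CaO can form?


Mole ratio CaO:CaCO3 = 1:1
n(CaO) = 5 × 1/1 = 5.000 mol
mass = 5.000 × 56.08 = 280.4 g

280.4 g


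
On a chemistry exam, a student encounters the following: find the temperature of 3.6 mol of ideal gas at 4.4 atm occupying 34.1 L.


PV = nRT  (R = 0.08206 L·atm/(mol·K))
T = PV/(nR) = 4.4×34.1/(3.6×0.08206)
= 150.04/0.295416
= 507.89 K

507.89 K


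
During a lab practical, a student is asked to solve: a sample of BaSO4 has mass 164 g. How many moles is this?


M(BaSO4) = 233.4 g/mol
n = mass/M = 164/233.4 = 0.7027 mol

0.7027 mol


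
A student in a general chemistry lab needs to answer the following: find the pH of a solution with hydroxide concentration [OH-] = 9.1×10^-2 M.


pOH = -log10([OH-]) = -log10(9.1×10^-2)
= 2 - log10(9.1) = 1.04
pH = 14 - pOH = 14 - 1.04 = 12.96

12.96


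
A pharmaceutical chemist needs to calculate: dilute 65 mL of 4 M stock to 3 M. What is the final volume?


C1V1 = C2V2
4 × 65 = 3 × V2
V2 = 260/3 = 86.67 mL

86.67 mL


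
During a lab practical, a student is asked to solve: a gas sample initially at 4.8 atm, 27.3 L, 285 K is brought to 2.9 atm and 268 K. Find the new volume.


P1V1/T1 = P2V2/T2
V2 = P1V1T2/(T1P2)
= 4.8×27.3×268/(285×2.9)
= 42.491 L

42.491 L


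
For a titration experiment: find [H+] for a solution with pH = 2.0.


[H+] = 10^(-pH) = 10^(-2.0)
= 1.0×10^-2 M

1.0×10^-2 M


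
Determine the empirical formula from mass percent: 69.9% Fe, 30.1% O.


Assume 100 g sample. Moles of each element:
  Fe: 69.9/55.85 = 1.252 mol
  O: 30.1/16.0 = 1.881 mol
Divide by smallest (1.252):
  Fe: 1.252/1.252 = 1.0
  O: 1.881/1.252 = 1.5
Multiply all ratios by 2 to obtain whole numbers.
Empirical formula: Fe2O3

Fe2O3


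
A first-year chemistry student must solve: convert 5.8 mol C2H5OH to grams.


M(C2H5OH) = 46.07 g/mol
mass = n × M = 5.8 × 46.07 = 267.21 g

267.21 g


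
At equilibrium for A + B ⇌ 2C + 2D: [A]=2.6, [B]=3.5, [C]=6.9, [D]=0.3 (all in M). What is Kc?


Kc = [C]^2[D]^2/([A][B])
= (6.9^2 × 0.3^2)/(2.6^1 × 3.5^1)
= 4.2849/9.1
= 0.4709

0.4709


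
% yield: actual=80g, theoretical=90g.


% yield = actual/theoretical × 100
= 80/90 × 100
= 88.89%

88.89%


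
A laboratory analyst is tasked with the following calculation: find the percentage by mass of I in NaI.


M(NaI) = 1×22.99 + 1×126.9 = 149.89 g/mol
Mass of I = 1 × 126.9 = 126.90 g/mol
% I = 126.90/149.89 × 100 = 84.66%

84.66%


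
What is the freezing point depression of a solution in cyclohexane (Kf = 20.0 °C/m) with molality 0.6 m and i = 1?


ΔTf = Kf × m × i
= 20.0 × 0.6 × 1
= 12.0 °C

12.0 °C


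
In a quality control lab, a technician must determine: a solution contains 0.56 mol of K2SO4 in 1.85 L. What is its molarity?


M = n/V = 0.56/1.85 = 0.303 mol/L

0.303 M


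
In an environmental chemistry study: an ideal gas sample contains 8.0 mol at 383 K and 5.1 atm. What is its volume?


PV = nRT  (R = 0.08206 L·atm/(mol·K))
V = nRT/P = 8.0×0.08206×383/5.1
= 49.3 L

49.3 L


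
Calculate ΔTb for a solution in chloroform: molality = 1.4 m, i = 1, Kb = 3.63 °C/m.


ΔTb = Kb × m × i
= 3.63 × 1.4 × 1
= 5.082 °C

5.082 °C


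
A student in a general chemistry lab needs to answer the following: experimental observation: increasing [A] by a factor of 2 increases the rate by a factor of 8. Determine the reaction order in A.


rate ∝ [A]^n
2^n = 8 → n = 3
Order in A: 3

3


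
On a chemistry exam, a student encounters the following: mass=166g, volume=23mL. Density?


ρ = mass/volume
= 166/23
= 7.217 g/mL

7.217 g/mL


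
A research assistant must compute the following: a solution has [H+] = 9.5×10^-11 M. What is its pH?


pH = -log10([H+]) = -log10(9.5×10^-11)
= 11 - log10(9.5)
= 11 - 0.98
= 10.02

10.02


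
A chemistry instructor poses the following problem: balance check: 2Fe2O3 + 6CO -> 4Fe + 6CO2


Equation: 2Fe2O3 + 6CO -> 4Fe + 6CO2
Check atoms: C: 6=6, Fe: 4=4, O: 12=12
Balanced

Yes, balanced


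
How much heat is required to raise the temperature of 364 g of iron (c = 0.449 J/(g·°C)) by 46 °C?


q = mcΔT = 364 × 0.449 × 46
= 7518.06 J

7518.06 J


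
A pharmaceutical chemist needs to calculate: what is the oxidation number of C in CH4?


x + 4(+1) = 0, so x = -4
Oxidation number: -4

-4


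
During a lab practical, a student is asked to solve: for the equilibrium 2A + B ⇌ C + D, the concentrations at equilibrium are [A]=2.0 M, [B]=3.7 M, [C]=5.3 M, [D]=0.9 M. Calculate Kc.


Kc = [C][D]/([A]^2[B])
= (5.3^1 × 0.9^1)/(2.0^2 × 3.7^1)
= 4.77/14.8
= 0.3223

0.3223


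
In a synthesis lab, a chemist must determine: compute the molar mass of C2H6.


M(C2H6) = 2×12.01 + 6×1.008
= 24.02 + 6.05
= 30.07 g/mol

30.07 g/mol


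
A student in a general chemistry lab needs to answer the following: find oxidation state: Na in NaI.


Group 1 metal: +1
Oxidation number: +1

+1


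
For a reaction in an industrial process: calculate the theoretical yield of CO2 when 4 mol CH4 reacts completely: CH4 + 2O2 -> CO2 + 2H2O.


Mole ratio CO2:CH4 = 1:1
n(CO2) = 4 × 1/1 = 4.000 mol
mass = 4.000 × 44.01 = 176.04 g

176.04 g


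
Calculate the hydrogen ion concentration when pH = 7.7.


[H+] = 10^(-pH) = 10^(-7.7)
= 2.0×10^-8 M

2.0×10^-8 M


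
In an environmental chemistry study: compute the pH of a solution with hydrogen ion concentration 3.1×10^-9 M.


pH = -log10([H+]) = -log10(3.1×10^-9)
= 9 - log10(3.1)
= 9 - 0.49
= 8.51

8.51


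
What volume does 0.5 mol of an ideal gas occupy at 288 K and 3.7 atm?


PV = nRT  (R = 0.08206 L·atm/(mol·K))
V = nRT/P = 0.5×0.08206×288/3.7
= 3.194 L

3.194 L


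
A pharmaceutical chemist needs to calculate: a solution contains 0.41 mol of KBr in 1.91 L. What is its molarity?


M = n/V = 0.41/1.91 = 0.215 mol/L

0.215 M


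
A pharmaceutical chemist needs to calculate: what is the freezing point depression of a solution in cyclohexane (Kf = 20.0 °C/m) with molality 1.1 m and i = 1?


ΔTf = Kf × m × i
= 20.0 × 1.1 × 1
= 22.0 °C

22.0 °C


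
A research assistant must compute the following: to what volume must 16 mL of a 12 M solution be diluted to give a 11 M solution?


C1V1 = C2V2
12 × 16 = 11 × V2
V2 = 192/11 = 17.45 mL

17.45 mL


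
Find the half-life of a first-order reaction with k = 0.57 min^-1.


t½ = ln2/k = 0.693147/(0.57 min^-1)
= 1.216 min

1.216 min


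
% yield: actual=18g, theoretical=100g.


% yield = actual/theoretical × 100
= 18/100 × 100
= 18.0%

18.0%


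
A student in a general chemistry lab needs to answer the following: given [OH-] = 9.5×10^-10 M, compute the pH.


pOH = -log10([OH-]) = -log10(9.5×10^-10)
= 10 - log10(9.5) = 9.02
pH = 14 - pOH = 14 - 9.02 = 4.98

4.98


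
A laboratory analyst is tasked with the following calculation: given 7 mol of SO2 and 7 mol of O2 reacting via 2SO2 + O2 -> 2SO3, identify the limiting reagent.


Mole ratio available / coefficient:
  SO2: 7/2 = 3.500
  O2: 7/1 = 7.000
Smaller ratio is limiting.

SO2


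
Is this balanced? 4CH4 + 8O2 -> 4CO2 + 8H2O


Equation: 4CH4 + 8O2 -> 4CO2 + 8H2O
Check atoms: C: 4=4, H: 16=16, O: 16=16
Balanced

Yes, balanced


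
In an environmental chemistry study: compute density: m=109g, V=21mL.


ρ = mass/volume
= 109/21
= 5.19 g/mL

5.19 g/mL


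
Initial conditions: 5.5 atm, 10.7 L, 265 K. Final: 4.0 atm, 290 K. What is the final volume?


P1V1/T1 = P2V2/T2
V2 = P1V1T2/(T1P2)
= 5.5×10.7×290/(265×4.0)
= 16.1 L

16.1 L


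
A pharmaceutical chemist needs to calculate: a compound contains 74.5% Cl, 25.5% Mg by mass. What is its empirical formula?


Assume 100 g sample. Moles of each element:
  Cl: 74.5/35.45 = 2.102 mol
  Mg: 25.5/24.31 = 1.049 mol
Divide by smallest (1.049):
  Cl: 2.102/1.049 = 2.0
  Mg: 1.049/1.049 = 1.0
Empirical formula: MgCl2

MgCl2


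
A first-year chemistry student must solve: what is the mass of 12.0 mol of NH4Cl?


M(NH4Cl) = 53.49 g/mol
mass = n × M = 12.0 × 53.49 = 641.88 g

641.88 g


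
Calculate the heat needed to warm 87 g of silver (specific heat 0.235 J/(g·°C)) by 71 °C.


q = mcΔT = 87 × 0.235 × 71
= 1451.60 J

1451.60 J


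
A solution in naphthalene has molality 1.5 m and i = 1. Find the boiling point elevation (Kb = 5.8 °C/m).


ΔTb = Kb × m × i
= 5.8 × 1.5 × 1
= 8.7 °C

8.7 °C


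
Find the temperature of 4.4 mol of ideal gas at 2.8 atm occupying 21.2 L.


PV = nRT  (R = 0.08206 L·atm/(mol·K))
T = PV/(nR) = 2.8×21.2/(4.4×0.08206)
= 59.36/0.361064
= 164.40 K

164.40 K


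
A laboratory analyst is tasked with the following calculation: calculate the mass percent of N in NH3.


M(NH3) = 1×14.01 + 3×1.008 = 17.034 g/mol
Mass of N = 1 × 14.01 = 14.01 g/mol
% N = 14.01/17.034 × 100 = 82.25%

82.25%


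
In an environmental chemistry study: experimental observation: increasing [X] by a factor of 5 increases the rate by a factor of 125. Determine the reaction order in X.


rate ∝ [X]^n
5^n = 125 → n = 3
Order in X: 3

3


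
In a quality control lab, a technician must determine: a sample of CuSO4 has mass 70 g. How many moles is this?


M(CuSO4) = 159.62 g/mol
n = mass/M = 70/159.62 = 0.4385 mol

0.4385 mol


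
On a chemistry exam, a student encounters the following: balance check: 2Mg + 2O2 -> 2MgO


Equation: 2Mg + 2O2 -> 2MgO
Check atoms: Mg: 2=2, O: 4≠2
Not balanced

No, not balanced


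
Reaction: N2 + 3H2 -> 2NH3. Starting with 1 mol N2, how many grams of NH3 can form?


Mole ratio NH3:N2 = 2:1
n(NH3) = 1 × 2/1 = 2.000 mol
mass = 2.000 × 17.03 = 34.06 g

34.06 g


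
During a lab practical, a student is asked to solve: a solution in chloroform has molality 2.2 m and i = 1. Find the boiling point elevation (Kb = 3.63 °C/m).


ΔTb = Kb × m × i
= 3.63 × 2.2 × 1
= 7.986 °C

7.986 °C


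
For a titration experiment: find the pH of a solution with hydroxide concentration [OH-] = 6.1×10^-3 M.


pOH = -log10([OH-]) = -log10(6.1×10^-3)
= 3 - log10(6.1) = 2.21
pH = 14 - pOH = 14 - 2.21 = 11.79

11.79


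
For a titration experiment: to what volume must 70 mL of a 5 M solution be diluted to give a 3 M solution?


C1V1 = C2V2
5 × 70 = 3 × V2
V2 = 350/3 = 116.67 mL

116.67 mL


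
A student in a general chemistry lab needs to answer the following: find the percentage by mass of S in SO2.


M(SO2) = 1×32.07 + 2×16.0 = 64.07 g/mol
Mass of S = 1 × 32.07 = 32.07 g/mol
% S = 32.07/64.07 × 100 = 50.05%

50.05%


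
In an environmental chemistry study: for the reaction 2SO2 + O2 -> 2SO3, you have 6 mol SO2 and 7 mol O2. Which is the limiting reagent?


Mole ratio available / coefficient:
  SO2: 6/2 = 3.000
  O2: 7/1 = 7.000
Smaller ratio is limiting.

SO2


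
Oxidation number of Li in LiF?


Group 1 metal: +1
Oxidation number: +1

+1


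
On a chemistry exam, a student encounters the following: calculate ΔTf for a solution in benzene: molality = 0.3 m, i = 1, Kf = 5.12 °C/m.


ΔTf = Kf × m × i
= 5.12 × 0.3 × 1
= 1.536 °C

1.536 °C


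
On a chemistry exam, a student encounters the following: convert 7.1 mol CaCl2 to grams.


M(CaCl2) = 110.98 g/mol
mass = n × M = 7.1 × 110.98 = 787.96 g

787.96 g


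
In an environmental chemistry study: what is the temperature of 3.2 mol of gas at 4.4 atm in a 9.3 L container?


PV = nRT  (R = 0.08206 L·atm/(mol·K))
T = PV/(nR) = 4.4×9.3/(3.2×0.08206)
= 40.92/0.262592
= 155.83 K

155.83 K


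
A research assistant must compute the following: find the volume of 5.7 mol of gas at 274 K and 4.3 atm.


PV = nRT  (R = 0.08206 L·atm/(mol·K))
V = nRT/P = 5.7×0.08206×274/4.3
= 29.805 L

29.805 L


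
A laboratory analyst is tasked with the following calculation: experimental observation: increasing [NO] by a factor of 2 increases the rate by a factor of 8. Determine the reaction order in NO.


rate ∝ [NO]^n
2^n = 8 → n = 3
Order in NO: 3

3


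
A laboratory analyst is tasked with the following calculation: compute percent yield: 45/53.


% yield = actual/theoretical × 100
= 45/53 × 100
= 84.91%

84.91%


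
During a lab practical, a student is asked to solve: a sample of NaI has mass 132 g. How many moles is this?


M(NaI) = 149.89 g/mol
n = mass/M = 132/149.89 = 0.8806 mol

0.8806 mol


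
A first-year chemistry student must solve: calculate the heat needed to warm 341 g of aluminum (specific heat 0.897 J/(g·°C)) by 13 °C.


q = mcΔT = 341 × 0.897 × 13
= 3976.40 J

3976.40 J


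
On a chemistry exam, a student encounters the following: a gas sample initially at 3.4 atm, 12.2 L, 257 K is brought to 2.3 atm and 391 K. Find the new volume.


P1V1/T1 = P2V2/T2
V2 = P1V1T2/(T1P2)
= 3.4×12.2×391/(257×2.3)
= 27.438 L

27.438 L


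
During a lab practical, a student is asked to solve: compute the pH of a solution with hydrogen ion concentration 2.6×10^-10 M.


pH = -log10([H+]) = -log10(2.6×10^-10)
= 10 - log10(2.6)
= 10 - 0.41
= 9.59

9.59


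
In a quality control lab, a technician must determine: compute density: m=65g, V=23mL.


ρ = mass/volume
= 65/23
= 2.826 g/mL

2.826 g/mL


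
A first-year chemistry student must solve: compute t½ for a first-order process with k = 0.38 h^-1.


t½ = ln2/k = 0.693147/(0.38 h^-1)
= 1.824 h

1.824 h


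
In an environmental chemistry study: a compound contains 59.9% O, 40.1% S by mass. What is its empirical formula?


Assume 100 g sample. Moles of each element:
  O: 59.9/16.0 = 3.744 mol
  S: 40.1/32.07 = 1.25 mol
Divide by smallest (1.25):
  O: 3.744/1.25 = 3.0
  S: 1.25/1.25 = 1.0
Empirical formula: SO3

SO3


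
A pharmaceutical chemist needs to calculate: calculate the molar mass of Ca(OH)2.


M(Ca(OH)2) = 1×40.08 + 2×16.0 + 2×1.008
= 40.08 + 32.0 + 2.02
= 74.1 g/mol

74.1 g/mol


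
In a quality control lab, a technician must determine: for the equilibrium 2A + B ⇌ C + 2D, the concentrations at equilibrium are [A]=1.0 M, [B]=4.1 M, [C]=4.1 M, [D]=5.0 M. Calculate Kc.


Kc = [C][D]^2/([A]^2[B])
= (4.1^1 × 5.0^2)/(1.0^2 × 4.1^1)
= 102.5/4.1
= 25.00

25.00


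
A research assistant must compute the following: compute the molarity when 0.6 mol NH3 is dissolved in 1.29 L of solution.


M = n/V = 0.6/1.29 = 0.465 mol/L

0.465 M


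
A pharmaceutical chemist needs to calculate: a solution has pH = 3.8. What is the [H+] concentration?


[H+] = 10^(-pH) = 10^(-3.8)
= 1.58×10^-4 M

1.58×10^-4 M


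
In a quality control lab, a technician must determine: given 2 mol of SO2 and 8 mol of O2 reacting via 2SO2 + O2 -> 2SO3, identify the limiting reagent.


Mole ratio available / coefficient:
  SO2: 2/2 = 1.000
  O2: 8/1 = 8.000
Smaller ratio is limiting.

SO2


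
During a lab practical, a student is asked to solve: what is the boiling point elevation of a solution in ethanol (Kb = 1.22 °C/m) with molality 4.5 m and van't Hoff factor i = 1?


ΔTb = Kb × m × i
= 1.22 × 4.5 × 1
= 5.49 °C

5.49 °C


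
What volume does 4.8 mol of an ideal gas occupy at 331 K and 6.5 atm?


PV = nRT  (R = 0.08206 L·atm/(mol·K))
V = nRT/P = 4.8×0.08206×331/6.5
= 20.058 L

20.058 L


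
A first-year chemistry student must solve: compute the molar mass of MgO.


M(MgO) = 1×24.31 + 1×16.0
= 24.31 + 16.0
= 40.31 g/mol

40.31 g/mol


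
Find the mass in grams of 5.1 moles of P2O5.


M(P2O5) = 141.94 g/mol
mass = n × M = 5.1 × 141.94 = 723.89 g

723.89 g


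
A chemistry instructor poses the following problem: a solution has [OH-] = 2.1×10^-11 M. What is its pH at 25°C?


pOH = -log10([OH-]) = -log10(2.1×10^-11)
= 11 - log10(2.1) = 10.68
pH = 14 - pOH = 14 - 10.68 = 3.32

3.32


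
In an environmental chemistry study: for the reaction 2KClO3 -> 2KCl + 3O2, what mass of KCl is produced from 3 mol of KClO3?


Mole ratio KCl:KClO3 = 2:2
n(KCl) = 3 × 2/2 = 3.000 mol
mass = 3.000 × 74.55 = 223.65 g

223.65 g


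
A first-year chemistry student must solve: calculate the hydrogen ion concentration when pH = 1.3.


[H+] = 10^(-pH) = 10^(-1.3)
= 5.01×10^-2 M

5.01×10^-2 M


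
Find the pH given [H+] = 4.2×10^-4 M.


pH = -log10([H+]) = -log10(4.2×10^-4)
= 4 - log10(4.2)
= 4 - 0.62
= 3.38

3.38


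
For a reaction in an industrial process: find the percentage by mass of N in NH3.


M(NH3) = 1×14.01 + 3×1.008 = 17.034 g/mol
Mass of N = 1 × 14.01 = 14.01 g/mol
% N = 14.01/17.034 × 100 = 82.25%

82.25%


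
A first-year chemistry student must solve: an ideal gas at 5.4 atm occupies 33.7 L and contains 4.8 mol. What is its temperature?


PV = nRT  (R = 0.08206 L·atm/(mol·K))
T = PV/(nR) = 5.4×33.7/(4.8×0.08206)
= 181.98/0.393888
= 462.01 K

462.01 K


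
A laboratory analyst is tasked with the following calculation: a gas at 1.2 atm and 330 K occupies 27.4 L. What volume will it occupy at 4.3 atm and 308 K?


P1V1/T1 = P2V2/T2
V2 = P1V1T2/(T1P2)
= 1.2×27.4×308/(330×4.3)
= 7.137 L

7.137 L


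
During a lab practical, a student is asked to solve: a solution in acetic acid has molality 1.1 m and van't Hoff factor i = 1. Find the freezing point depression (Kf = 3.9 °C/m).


ΔTf = Kf × m × i
= 3.9 × 1.1 × 1
= 4.29 °C

4.29 °C


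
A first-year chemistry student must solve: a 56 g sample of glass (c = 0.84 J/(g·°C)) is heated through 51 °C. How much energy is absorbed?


q = mcΔT = 56 × 0.84 × 51
= 2399.04 J

2399.04 J


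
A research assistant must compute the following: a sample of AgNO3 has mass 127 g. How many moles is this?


M(AgNO3) = 169.88 g/mol
n = mass/M = 127/169.88 = 0.7476 mol

0.7476 mol


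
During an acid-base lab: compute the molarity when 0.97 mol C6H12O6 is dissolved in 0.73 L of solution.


M = n/V = 0.97/0.73 = 1.329 mol/L

1.329 M


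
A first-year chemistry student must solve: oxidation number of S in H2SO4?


2(+1) + x + 4(-2) = 0, so x = +6
Oxidation number: +6

+6


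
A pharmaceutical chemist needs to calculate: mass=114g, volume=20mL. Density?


ρ = mass/volume
= 114/20
= 5.7 g/mL

5.7 g/mL


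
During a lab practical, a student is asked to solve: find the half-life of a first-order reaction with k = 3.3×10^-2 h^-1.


t½ = ln2/k = 0.693147/(3.3×10^-2 h^-1)
= 21.00 h

21.00 h


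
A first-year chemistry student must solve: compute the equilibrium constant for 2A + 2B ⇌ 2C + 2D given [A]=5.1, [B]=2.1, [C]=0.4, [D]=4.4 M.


Kc = [C]^2[D]^2/([A]^2[B]^2)
= (0.4^2 × 4.4^2)/(5.1^2 × 2.1^2)
= 3.0976/114.7041
= 0.02701

0.02701


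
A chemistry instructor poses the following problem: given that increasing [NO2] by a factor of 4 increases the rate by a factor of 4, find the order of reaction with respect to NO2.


rate ∝ [NO2]^n
4^n = 4 → n = 1
Order in NO2: 1

1


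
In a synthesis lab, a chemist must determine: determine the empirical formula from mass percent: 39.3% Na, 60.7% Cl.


Assume 100 g sample. Moles of each element:
  Na: 39.3/22.99 = 1.709 mol
  Cl: 60.7/35.45 = 1.712 mol
Divide by smallest (1.709):
  Na: 1.709/1.709 = 1.0
  Cl: 1.712/1.709 = 1.0
Empirical formula: NaCl

NaCl


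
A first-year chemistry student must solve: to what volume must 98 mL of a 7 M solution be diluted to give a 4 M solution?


C1V1 = C2V2
7 × 98 = 4 × V2
V2 = 686/4 = 171.5 mL

171.5 mL


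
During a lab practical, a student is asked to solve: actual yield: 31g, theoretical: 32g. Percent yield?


% yield = actual/theoretical × 100
= 31/32 × 100
= 96.88%

96.88%


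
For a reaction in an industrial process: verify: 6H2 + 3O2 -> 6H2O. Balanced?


Equation: 6H2 + 3O2 -> 6H2O
Check atoms: H: 12=12, O: 6=6
Balanced

Yes, balanced


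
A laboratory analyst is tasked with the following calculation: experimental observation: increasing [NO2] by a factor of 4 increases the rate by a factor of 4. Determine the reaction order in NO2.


rate ∝ [NO2]^n
4^n = 4 → n = 1
Order in NO2: 1

1


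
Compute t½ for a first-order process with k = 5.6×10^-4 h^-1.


t½ = ln2/k = 0.693147/(5.6×10^-4 h^-1)
= 1238 h

1238 h


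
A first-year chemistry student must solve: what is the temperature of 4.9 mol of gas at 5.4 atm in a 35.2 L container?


PV = nRT  (R = 0.08206 L·atm/(mol·K))
T = PV/(nR) = 5.4×35.2/(4.9×0.08206)
= 190.08/0.402094
= 472.73 K

472.73 K


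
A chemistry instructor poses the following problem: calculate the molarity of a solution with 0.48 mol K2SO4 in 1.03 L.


M = n/V = 0.48/1.03 = 0.466 mol/L

0.466 M


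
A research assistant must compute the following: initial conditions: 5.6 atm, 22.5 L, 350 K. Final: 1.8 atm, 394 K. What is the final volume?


P1V1/T1 = P2V2/T2
V2 = P1V1T2/(T1P2)
= 5.6×22.5×394/(350×1.8)
= 78.8 L

78.8 L


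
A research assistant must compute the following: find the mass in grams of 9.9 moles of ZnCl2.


M(ZnCl2) = 136.28 g/mol
mass = n × M = 9.9 × 136.28 = 1349.17 g

1349.17 g


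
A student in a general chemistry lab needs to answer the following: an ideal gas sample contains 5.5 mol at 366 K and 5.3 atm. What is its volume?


PV = nRT  (R = 0.08206 L·atm/(mol·K))
V = nRT/P = 5.5×0.08206×366/5.3
= 31.167 L

31.167 L


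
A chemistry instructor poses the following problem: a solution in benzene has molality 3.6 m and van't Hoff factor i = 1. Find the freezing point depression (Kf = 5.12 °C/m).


ΔTf = Kf × m × i
= 5.12 × 3.6 × 1
= 18.432 °C

18.432 °C


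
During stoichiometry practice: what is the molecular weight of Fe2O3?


M(Fe2O3) = 2×55.85 + 3×16.0
= 111.7 + 48.0
= 159.7 g/mol

159.7 g/mol


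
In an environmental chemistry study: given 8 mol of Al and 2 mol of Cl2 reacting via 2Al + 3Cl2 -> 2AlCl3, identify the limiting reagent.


Mole ratio available / coefficient:
  Al: 8/2 = 4.000
  Cl2: 2/3 = 0.667
Smaller ratio is limiting.

Cl2


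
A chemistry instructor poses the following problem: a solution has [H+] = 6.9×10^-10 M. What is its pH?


pH = -log10([H+]) = -log10(6.9×10^-10)
= 10 - log10(6.9)
= 10 - 0.84
= 9.16

9.16


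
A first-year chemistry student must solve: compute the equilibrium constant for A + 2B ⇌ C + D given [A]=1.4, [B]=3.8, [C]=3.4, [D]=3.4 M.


Kc = [C][D]/([A][B]^2)
= (3.4^1 × 3.4^1)/(1.4^1 × 3.8^2)
= 11.56/20.216
= 0.5718

0.5718


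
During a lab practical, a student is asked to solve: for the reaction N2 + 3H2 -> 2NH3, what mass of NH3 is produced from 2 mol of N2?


Mole ratio NH3:N2 = 2:1
n(NH3) = 2 × 2/1 = 4.000 mol
mass = 4.000 × 17.03 = 68.12 g

68.12 g


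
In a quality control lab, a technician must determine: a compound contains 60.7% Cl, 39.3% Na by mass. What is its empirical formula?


Assume 100 g sample. Moles of each element:
  Cl: 60.7/35.45 = 1.712 mol
  Na: 39.3/22.99 = 1.709 mol
Divide by smallest (1.709):
  Cl: 1.712/1.709 = 1.0
  Na: 1.709/1.709 = 1.0
Empirical formula: NaCl

NaCl


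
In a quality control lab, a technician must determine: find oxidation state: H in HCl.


H is +1 with nonmetals
Oxidation number: +1

+1


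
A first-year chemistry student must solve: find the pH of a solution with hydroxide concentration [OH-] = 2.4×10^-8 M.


pOH = -log10([OH-]) = -log10(2.4×10^-8)
= 8 - log10(2.4) = 7.62
pH = 14 - pOH = 14 - 7.62 = 6.38

6.38


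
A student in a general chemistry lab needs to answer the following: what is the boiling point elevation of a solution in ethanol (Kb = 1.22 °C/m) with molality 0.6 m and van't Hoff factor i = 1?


ΔTb = Kb × m × i
= 1.22 × 0.6 × 1
= 0.732 °C

0.732 °C


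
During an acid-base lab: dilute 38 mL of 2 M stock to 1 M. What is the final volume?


C1V1 = C2V2
2 × 38 = 1 × V2
V2 = 76/1 = 76.0 mL

76.0 mL


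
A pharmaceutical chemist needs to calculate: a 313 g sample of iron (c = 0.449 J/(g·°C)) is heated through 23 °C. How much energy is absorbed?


q = mcΔT = 313 × 0.449 × 23
= 3232.35 J

3232.35 J


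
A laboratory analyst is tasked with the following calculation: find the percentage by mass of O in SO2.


M(SO2) = 1×32.07 + 2×16.0 = 64.07 g/mol
Mass of O = 2 × 16.0 = 32.00 g/mol
% O = 32.00/64.07 × 100 = 49.95%

49.95%


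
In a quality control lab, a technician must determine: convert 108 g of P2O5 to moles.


M(P2O5) = 141.94 g/mol
n = mass/M = 108/141.94 = 0.7609 mol

0.7609 mol


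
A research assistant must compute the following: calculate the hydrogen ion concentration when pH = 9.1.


[H+] = 10^(-pH) = 10^(-9.1)
= 7.94×10^-10 M

7.94×10^-10 M


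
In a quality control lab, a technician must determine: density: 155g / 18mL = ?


ρ = mass/volume
= 155/18
= 8.611 g/mL

8.611 g/mL


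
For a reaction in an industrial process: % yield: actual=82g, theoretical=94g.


% yield = actual/theoretical × 100
= 82/94 × 100
= 87.23%

87.23%


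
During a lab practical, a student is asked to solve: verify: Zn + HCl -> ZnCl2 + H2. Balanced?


Equation: Zn + HCl -> ZnCl2 + H2
Check atoms: Cl: 1≠2, H: 1≠2, Zn: 1=1
Not balanced

No, not balanced


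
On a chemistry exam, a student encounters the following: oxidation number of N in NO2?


x + 2(-2) = 0, so x = +4
Oxidation number: +4

+4


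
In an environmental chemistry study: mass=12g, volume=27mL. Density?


ρ = mass/volume
= 12/27
= 0.444 g/mL

0.444 g/mL


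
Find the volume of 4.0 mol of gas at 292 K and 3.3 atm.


PV = nRT  (R = 0.08206 L·atm/(mol·K))
V = nRT/P = 4.0×0.08206×292/3.3
= 29.044 L

29.044 L


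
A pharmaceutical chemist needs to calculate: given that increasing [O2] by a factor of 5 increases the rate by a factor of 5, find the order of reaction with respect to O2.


rate ∝ [O2]^n
5^n = 5 → n = 1
Order in O2: 1

1


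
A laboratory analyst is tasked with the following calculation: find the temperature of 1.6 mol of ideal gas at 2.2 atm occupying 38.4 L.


PV = nRT  (R = 0.08206 L·atm/(mol·K))
T = PV/(nR) = 2.2×38.4/(1.6×0.08206)
= 84.48/0.131296
= 643.43 K

643.43 K


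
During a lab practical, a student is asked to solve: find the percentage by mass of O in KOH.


M(KOH) = 1×39.1 + 1×16.0 + 1×1.008 = 56.108 g/mol
Mass of O = 1 × 16.0 = 16.00 g/mol
% O = 16.00/56.108 × 100 = 28.52%

28.52%


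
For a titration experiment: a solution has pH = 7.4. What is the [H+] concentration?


[H+] = 10^(-pH) = 10^(-7.4)
= 3.98×10^-8 M

3.98×10^-8 M


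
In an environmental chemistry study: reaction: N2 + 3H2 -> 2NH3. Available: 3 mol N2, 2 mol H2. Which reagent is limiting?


Mole ratio available / coefficient:
  N2: 3/1 = 3.000
  H2: 2/3 = 0.667
Smaller ratio is limiting.

H2


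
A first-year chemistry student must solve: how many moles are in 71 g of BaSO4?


M(BaSO4) = 233.4 g/mol
n = mass/M = 71/233.4 = 0.3042 mol

0.3042 mol
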